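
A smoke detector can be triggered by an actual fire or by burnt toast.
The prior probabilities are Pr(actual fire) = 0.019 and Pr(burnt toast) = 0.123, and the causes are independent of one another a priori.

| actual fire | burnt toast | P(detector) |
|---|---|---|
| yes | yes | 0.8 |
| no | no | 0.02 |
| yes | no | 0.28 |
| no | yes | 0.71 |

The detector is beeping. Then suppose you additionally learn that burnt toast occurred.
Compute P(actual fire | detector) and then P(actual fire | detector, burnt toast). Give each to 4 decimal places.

P(detector) = 0.02×0.981×0.877 + 0.71×0.981×0.123 + 0.28×0.019×0.877 + 0.8×0.019×0.123 = 0.017207 + 0.085671 + 0.004666 + 0.001870 = 0.109414
Of this, 0.006536 comes from 0.004666 + 0.001870 (the actual fire=true cases).
Hence the posterior is 0.006536/0.109414 ≈ 0.0597.

Now also conditioning on burnt toast=true:
For the numerator, keep only actual fire=true terms: 0.8·0.019 = 0.015200
Denominator P(detector | burnt toast): 0.71·0.981 + 0.8·0.019 = 0.711710
Posterior = 0.015200 / 0.711710 ≈ 0.0214

P(actual fire | detector) ≈ 0.0597; P(actual fire | detector, burnt toast) ≈ 0.0214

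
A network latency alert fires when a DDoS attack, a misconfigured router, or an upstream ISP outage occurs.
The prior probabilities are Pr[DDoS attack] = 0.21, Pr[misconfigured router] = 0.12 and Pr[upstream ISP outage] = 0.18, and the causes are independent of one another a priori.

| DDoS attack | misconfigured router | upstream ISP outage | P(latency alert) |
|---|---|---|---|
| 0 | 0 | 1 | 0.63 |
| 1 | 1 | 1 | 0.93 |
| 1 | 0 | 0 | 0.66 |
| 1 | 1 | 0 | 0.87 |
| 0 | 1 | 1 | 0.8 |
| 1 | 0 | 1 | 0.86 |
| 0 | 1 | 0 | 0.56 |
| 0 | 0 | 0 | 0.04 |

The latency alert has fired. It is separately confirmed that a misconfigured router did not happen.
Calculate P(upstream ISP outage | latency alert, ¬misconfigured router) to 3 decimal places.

P(latency alert | ¬misconfigured router) = 0.04*0.79*0.82 + 0.63*0.79*0.18 + 0.66*0.21*0.82 + 0.86*0.21*0.18 = 0.025912 + 0.089586 + 0.113652 + 0.032508 = 0.261658
The upstream ISP outage-present share is 0.089586 + 0.032508 = 0.122094.
P(upstream ISP outage | latency alert, ¬misconfigured router) = 0.122094 / 0.261658 ≈ 0.467

P(upstream ISP outage | latency alert, ¬misconfigured router) ≈ 0.467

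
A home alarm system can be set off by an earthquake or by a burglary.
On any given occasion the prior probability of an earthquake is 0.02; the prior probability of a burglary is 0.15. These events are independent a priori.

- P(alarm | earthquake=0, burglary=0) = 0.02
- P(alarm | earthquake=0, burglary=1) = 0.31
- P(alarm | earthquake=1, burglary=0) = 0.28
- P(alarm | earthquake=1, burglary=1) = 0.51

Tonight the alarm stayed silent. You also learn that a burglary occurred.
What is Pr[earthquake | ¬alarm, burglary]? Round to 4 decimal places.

Pr[earthquake | ¬alarm, burglary] ≈ 0.0143

By total probability over both values of earthquake:
  P(¬alarm | burglary) = 0.69×0.98 + 0.49×0.02
        = 0.676200 + 0.009800 = 0.686000
Configurations with earthquake contribute 0.009800, so
  P(earthquake | ¬alarm, burglary) = 0.009800 / 0.686000 ≈ 0.0143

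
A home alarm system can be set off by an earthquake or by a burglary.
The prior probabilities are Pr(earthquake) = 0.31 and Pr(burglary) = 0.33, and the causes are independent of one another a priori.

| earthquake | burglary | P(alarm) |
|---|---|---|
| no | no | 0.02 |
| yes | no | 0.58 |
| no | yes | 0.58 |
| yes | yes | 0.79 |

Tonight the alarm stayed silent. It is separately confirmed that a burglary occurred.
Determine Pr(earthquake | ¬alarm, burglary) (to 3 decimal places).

For the numerator, keep only earthquake=true terms: 0.21×0.31 = 0.065100
Normalizer over all consistent configurations: 0.42×0.69 + 0.21×0.31 = 0.354900
Posterior = 0.065100 / 0.354900 ≈ 0.183

Pr(earthquake | ¬alarm, burglary) ≈ 0.183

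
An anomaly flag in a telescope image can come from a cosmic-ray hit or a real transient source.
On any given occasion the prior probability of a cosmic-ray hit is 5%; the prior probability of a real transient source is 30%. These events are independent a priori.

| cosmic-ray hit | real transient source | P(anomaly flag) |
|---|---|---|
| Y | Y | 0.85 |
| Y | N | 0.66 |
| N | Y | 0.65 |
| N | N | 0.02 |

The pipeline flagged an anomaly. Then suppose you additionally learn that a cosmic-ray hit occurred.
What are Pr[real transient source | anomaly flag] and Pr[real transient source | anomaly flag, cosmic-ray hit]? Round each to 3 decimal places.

Pr[real transient source | anomaly flag] ≈ 0.845; Pr[real transient source | anomaly flag, cosmic-ray hit] ≈ 0.356

P(anomaly flag) = 0.02·0.95·0.7 + 0.65·0.95·0.3 + 0.66·0.05·0.7 + 0.85·0.05·0.3 = 0.013300 + 0.185250 + 0.023100 + 0.012750 = 0.234400
Restricting to configurations with real transient source present: 0.185250 + 0.012750 = 0.198000.
Hence the posterior is 0.198000/0.234400 ≈ 0.845.

Now condition on the additional information:
P(anomaly flag | cosmic-ray hit) = 0.66×0.7 + 0.85×0.3 = 0.462000 + 0.255000 = 0.717000
The real transient source-present share is 0.85×0.3 = 0.255000.
P(real transient source | anomaly flag, cosmic-ray hit) = 0.255000 / 0.717000 ≈ 0.356
This is intercausal reasoning (explaining away): once cosmic-ray hit accounts for the anomaly flag, real transient source becomes less likely.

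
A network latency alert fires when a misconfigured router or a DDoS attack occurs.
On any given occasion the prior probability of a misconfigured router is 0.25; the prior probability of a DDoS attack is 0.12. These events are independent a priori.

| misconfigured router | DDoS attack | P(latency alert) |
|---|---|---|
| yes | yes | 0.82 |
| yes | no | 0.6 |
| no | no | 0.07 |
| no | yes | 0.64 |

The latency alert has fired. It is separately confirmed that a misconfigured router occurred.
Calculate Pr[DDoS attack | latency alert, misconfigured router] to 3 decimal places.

Enumerate both values of DDoS attack and weight by the priors:
  P(latency alert | misconfigured router) = 0.6*0.88 + 0.82*0.12
        = 0.528000 + 0.098400 = 0.626400
Configurations with DDoS attack contribute 0.098400, so
  P(DDoS attack | latency alert, misconfigured router) = 0.098400 / 0.626400 ≈ 0.157

Pr[DDoS attack | latency alert, misconfigured router] ≈ 0.157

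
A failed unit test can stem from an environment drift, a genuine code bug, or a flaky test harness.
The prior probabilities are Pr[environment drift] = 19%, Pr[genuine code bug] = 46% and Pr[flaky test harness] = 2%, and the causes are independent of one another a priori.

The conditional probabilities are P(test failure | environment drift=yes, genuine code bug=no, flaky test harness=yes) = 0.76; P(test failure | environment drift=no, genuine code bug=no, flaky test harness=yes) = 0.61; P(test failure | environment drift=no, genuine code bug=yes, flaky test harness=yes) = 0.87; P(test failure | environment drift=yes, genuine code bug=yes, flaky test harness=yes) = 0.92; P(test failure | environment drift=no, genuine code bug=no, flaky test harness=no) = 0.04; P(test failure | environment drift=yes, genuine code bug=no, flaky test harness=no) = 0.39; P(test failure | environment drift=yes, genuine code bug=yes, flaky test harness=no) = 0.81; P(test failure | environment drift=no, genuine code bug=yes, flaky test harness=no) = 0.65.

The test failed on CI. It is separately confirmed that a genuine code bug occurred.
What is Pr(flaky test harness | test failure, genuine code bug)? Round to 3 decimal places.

Pr(flaky test harness | test failure, genuine code bug) ≈ 0.026

By total probability over the 4 (environment drift, flaky test harness) configurations:
  P(test failure | genuine code bug) = 0.65·0.81·0.98 + 0.87·0.81·0.02 + 0.81·0.19·0.98 + 0.92·0.19·0.02
        = 0.515970 + 0.014094 + 0.150822 + 0.003496 = 0.684382
Configurations with flaky test harness contribute 0.017590, so
  P(flaky test harness | test failure, genuine code bug) = 0.017590 / 0.684382 ≈ 0.026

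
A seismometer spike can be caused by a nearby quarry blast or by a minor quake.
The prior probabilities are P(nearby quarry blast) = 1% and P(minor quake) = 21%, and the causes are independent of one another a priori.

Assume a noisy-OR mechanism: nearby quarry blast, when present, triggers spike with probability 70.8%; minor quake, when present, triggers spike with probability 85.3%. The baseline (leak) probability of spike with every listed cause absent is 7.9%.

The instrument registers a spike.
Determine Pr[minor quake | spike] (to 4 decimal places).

Pr[minor quake | spike] ≈ 0.7290

Under noisy-OR, P(spike | causes) = 1 − (1−0.079)·∏(1−qᵢ) over the active causes.
P(spike) = 0.079×0.99×0.79 + 0.864613×0.99×0.21 + 0.731068×0.01×0.79 + 0.960467×0.01×0.21 = 0.061786 + 0.179753 + 0.005775 + 0.002017 = 0.249331
Of this, 0.181770 comes from 0.179753 + 0.002017 (the minor quake=true cases).
P(minor quake | spike) = 0.181770 / 0.249331 ≈ 0.7290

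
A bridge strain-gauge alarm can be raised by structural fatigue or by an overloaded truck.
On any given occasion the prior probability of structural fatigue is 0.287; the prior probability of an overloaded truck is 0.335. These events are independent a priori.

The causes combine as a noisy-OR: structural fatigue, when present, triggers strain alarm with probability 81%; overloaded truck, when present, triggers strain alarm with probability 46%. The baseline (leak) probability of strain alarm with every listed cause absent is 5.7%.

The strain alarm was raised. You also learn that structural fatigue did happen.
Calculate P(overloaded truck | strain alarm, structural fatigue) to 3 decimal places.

P(overloaded truck | strain alarm, structural fatigue) ≈ 0.357

Under noisy-OR, P(strain alarm | causes) = 1 − (1−0.057)·∏(1−qᵢ) over the active causes.
P(strain alarm | structural fatigue) = 0.82083*0.665 + 0.903248*0.335 = 0.545852 + 0.302588 = 0.848440
Of this, 0.302588 comes from 0.903248*0.335 (the overloaded truck=true cases).
Hence the posterior is 0.302588/0.848440 ≈ 0.357.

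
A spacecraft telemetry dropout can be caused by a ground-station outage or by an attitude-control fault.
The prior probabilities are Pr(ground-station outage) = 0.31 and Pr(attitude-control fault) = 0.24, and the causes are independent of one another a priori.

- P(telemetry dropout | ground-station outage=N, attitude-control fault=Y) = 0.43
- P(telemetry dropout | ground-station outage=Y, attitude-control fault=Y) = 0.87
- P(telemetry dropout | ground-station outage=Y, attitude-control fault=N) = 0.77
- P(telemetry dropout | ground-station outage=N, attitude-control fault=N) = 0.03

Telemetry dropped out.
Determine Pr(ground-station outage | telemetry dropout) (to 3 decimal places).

Pr(ground-station outage | telemetry dropout) ≈ 0.739

Weight on ground-station outage=true, given the evidence: 0.181412 + 0.064728 = 0.246140
Denominator P(telemetry dropout): 0.03×0.69×0.76 + 0.43×0.69×0.24 + 0.77×0.31×0.76 + 0.87×0.31×0.24 = 0.333080
P(ground-station outage | telemetry dropout) = 0.246140/0.333080 ≈ 0.739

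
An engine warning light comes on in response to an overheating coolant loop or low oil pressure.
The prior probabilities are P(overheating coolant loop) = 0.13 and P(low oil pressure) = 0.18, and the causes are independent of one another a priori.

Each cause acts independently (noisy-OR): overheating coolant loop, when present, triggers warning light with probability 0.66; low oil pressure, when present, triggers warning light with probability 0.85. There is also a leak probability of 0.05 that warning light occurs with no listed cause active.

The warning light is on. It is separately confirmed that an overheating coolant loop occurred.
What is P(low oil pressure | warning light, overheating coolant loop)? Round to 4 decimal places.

Under noisy-OR, P(warning light | causes) = 1 − (1−0.05)·∏(1−qᵢ) over the active causes.
P(warning light | overheating coolant loop) = 0.677*0.82 + 0.95155*0.18 = 0.555140 + 0.171279 = 0.726419
Restricting to configurations with low oil pressure present: 0.95155*0.18 = 0.171279.
Hence the posterior is 0.171279/0.726419 ≈ 0.2358.

P(low oil pressure | warning light, overheating coolant loop) ≈ 0.2358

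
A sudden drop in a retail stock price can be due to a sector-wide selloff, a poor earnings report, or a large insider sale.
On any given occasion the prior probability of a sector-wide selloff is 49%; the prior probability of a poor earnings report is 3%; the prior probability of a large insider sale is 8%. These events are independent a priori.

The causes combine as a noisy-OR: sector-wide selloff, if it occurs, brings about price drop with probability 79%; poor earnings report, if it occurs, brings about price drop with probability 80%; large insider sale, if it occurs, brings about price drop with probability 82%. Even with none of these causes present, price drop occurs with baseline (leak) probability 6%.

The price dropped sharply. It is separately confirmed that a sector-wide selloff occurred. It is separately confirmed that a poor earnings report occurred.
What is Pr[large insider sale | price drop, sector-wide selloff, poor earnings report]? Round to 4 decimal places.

Under noisy-OR, P(price drop | causes) = 1 − (1−0.06)·∏(1−qᵢ) over the active causes.
Sum P(price drop|·) weighted by the priors over both values of large insider sale:
  P(price drop | sector-wide selloff, poor earnings report) = 0.96052·0.92 + 0.992894·0.08
        = 0.883678 + 0.079432 = 0.963110
Keeping only the large insider sale-present terms gives 0.079432, so
  P(large insider sale | price drop, sector-wide selloff, poor earnings report) = 0.079432 / 0.963110 ≈ 0.0825

Pr[large insider sale | price drop, sector-wide selloff, poor earnings report] ≈ 0.0825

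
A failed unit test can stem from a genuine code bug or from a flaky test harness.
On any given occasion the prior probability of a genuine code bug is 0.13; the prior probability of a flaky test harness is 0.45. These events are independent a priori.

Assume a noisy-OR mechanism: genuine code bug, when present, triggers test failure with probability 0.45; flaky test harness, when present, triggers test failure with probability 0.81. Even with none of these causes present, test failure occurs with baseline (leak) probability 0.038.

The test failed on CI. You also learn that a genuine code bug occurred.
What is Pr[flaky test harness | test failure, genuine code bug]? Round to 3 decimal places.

Pr[flaky test harness | test failure, genuine code bug] ≈ 0.610

Under noisy-OR, P(test failure | causes) = 1 − (1−0.038)·∏(1−qᵢ) over the active causes.
Numerator (weight on configurations with flaky test harness): 0.899471*0.45 = 0.404762
The normalizing constant is 0.4709*0.55 + 0.899471*0.45 = 0.663757
P(flaky test harness | test failure, genuine code bug) = 0.404762/0.663757 ≈ 0.610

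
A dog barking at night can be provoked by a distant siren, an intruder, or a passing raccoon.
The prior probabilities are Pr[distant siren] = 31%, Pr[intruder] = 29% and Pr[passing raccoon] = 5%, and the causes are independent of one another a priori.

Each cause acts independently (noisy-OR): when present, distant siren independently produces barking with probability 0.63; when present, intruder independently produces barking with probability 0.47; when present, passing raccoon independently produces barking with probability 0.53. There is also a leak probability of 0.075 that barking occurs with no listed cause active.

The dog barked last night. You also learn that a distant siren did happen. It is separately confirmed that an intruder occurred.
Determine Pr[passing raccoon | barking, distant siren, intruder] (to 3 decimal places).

Under noisy-OR, P(barking | causes) = 1 − (1−0.075)·∏(1−qᵢ) over the active causes.
P(barking | distant siren, intruder) = 0.818607·0.95 + 0.914746·0.05 = 0.777677 + 0.045737 = 0.823414
Of this, 0.045737 comes from 0.914746·0.05 (the passing raccoon=true cases).
P(passing raccoon | barking, distant siren, intruder) = 0.045737 / 0.823414 ≈ 0.056

Pr[passing raccoon | barking, distant siren, intruder] ≈ 0.056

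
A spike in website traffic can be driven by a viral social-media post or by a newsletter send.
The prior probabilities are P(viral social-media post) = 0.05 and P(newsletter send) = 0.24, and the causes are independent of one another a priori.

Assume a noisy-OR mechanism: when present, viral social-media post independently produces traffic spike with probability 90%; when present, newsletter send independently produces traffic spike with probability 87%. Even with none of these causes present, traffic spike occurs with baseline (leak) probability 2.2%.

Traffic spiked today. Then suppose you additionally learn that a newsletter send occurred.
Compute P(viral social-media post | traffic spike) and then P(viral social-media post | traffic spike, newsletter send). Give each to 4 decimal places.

Under noisy-OR, P(traffic spike | causes) = 1 − (1−0.022)·∏(1−qᵢ) over the active causes.
Enumerate the 4 (viral social-media post, newsletter send) configurations and weight by the priors:
  P(traffic spike) = 0.022·0.95·0.76 + 0.87286·0.95·0.24 + 0.9022·0.05·0.76 + 0.987286·0.05·0.24
        = 0.015884 + 0.199012 + 0.034284 + 0.011847 = 0.261027
Keeping only the viral social-media post-present terms gives 0.046131, so
  P(viral social-media post | traffic spike) = 0.046131 / 0.261027 ≈ 0.1767

With the extra evidence:
Numerator (weight on configurations with viral social-media post): 0.987286×0.05 = 0.049364
Denominator P(traffic spike | newsletter send): 0.87286×0.95 + 0.987286×0.05 = 0.878581
P(viral social-media post | traffic spike, newsletter send) = 0.049364/0.878581 ≈ 0.0562

P(viral social-media post | traffic spike) ≈ 0.1767; P(viral social-media post | traffic spike, newsletter send) ≈ 0.0562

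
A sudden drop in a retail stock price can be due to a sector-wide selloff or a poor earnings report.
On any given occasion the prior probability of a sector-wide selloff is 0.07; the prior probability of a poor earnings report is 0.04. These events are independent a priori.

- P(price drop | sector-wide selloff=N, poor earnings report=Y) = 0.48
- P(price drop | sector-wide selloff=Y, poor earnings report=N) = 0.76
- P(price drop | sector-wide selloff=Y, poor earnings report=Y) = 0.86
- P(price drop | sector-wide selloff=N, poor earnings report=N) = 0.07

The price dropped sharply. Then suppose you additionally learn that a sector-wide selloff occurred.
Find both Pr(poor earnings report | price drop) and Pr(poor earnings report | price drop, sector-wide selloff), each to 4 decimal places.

Pr(poor earnings report | price drop) ≈ 0.1514; Pr(poor earnings report | price drop, sector-wide selloff) ≈ 0.0450

P(price drop) = 0.07×0.93×0.96 + 0.48×0.93×0.04 + 0.76×0.07×0.96 + 0.86×0.07×0.04 = 0.062496 + 0.017856 + 0.051072 + 0.002408 = 0.133832
Of this, 0.020264 comes from 0.017856 + 0.002408 (the poor earnings report=true cases).
P(poor earnings report | price drop) = 0.020264 / 0.133832 ≈ 0.1514

With the extra evidence:
Weight on poor earnings report=true, given the evidence: 0.86×0.04 = 0.034400
Denominator P(price drop | sector-wide selloff): 0.76×0.96 + 0.86×0.04 = 0.764000
Posterior = 0.034400 / 0.764000 ≈ 0.0450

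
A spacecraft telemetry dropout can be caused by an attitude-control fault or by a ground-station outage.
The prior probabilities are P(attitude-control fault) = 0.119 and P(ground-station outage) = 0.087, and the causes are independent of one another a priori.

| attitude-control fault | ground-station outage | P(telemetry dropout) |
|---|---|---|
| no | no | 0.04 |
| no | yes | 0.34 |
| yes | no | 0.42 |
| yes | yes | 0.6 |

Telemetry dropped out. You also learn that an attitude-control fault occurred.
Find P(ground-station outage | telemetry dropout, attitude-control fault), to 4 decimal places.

P(ground-station outage | telemetry dropout, attitude-control fault) ≈ 0.1198

Numerator (weight on configurations with ground-station outage): 0.6*0.087 = 0.052200
The normalizing constant is 0.42*0.913 + 0.6*0.087 = 0.435660
Posterior = 0.052200 / 0.435660 ≈ 0.1198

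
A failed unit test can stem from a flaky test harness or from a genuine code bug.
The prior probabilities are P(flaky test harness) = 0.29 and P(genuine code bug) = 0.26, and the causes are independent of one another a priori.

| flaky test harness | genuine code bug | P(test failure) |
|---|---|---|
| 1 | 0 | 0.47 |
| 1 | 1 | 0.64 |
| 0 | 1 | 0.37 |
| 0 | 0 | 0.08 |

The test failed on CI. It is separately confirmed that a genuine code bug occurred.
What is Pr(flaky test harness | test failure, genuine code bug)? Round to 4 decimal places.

Pr(flaky test harness | test failure, genuine code bug) ≈ 0.4140

Enumerate both values of flaky test harness and weight by the priors:
  P(test failure | genuine code bug) = 0.37·0.71 + 0.64·0.29
        = 0.262700 + 0.185600 = 0.448300
Keeping only the flaky test harness-present terms gives 0.185600, so
  P(flaky test harness | test failure, genuine code bug) = 0.185600 / 0.448300 ≈ 0.4140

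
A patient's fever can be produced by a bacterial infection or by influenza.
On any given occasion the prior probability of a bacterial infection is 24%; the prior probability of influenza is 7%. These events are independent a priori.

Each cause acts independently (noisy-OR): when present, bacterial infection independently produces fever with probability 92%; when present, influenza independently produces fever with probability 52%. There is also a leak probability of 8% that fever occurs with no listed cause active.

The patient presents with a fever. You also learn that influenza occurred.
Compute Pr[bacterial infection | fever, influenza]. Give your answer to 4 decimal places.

Pr[bacterial infection | fever, influenza] ≈ 0.3530

Under noisy-OR, P(fever | causes) = 1 − (1−0.08)·∏(1−qᵢ) over the active causes.
Numerator (weight on configurations with bacterial infection): 0.964672·0.24 = 0.231521
Normalizer over all consistent configurations: 0.5584·0.76 + 0.964672·0.24 = 0.655905
Posterior = 0.231521 / 0.655905 ≈ 0.3530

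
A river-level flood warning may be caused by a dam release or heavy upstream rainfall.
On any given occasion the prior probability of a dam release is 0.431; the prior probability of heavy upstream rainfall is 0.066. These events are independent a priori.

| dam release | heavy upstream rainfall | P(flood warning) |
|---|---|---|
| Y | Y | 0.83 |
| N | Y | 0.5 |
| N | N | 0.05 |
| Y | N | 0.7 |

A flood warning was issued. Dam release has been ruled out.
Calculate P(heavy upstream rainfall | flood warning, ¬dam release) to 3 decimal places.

Weight on heavy upstream rainfall=true, given the evidence: 0.5·0.066 = 0.033000
The normalizing constant is 0.05·0.934 + 0.5·0.066 = 0.079700
P(heavy upstream rainfall | flood warning, ¬dam release) = 0.033000/0.079700 ≈ 0.414

P(heavy upstream rainfall | flood warning, ¬dam release) ≈ 0.414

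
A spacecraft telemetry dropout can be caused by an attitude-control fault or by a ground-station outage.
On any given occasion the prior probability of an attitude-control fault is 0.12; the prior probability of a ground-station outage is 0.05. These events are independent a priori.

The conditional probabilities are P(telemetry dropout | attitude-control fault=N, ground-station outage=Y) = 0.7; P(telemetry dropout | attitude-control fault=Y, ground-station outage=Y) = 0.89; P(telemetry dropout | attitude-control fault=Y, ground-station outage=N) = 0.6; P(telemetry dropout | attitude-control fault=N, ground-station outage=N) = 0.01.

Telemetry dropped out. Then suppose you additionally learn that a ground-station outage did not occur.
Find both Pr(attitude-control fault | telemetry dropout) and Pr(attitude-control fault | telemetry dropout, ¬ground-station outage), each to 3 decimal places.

Pr(attitude-control fault | telemetry dropout) ≈ 0.653; Pr(attitude-control fault | telemetry dropout, ¬ground-station outage) ≈ 0.891

Weight on attitude-control fault=true, given the evidence: 0.068400 + 0.005340 = 0.073740
Normalizer over all consistent configurations: 0.01×0.88×0.95 + 0.7×0.88×0.05 + 0.6×0.12×0.95 + 0.89×0.12×0.05 = 0.112900
Posterior = 0.073740 / 0.112900 ≈ 0.653

Now condition on the additional information:
P(telemetry dropout | ¬ground-station outage) = 0.01*0.88 + 0.6*0.12 = 0.008800 + 0.072000 = 0.080800
Of this, 0.072000 comes from 0.6*0.12 (the attitude-control fault=true cases).
Hence the posterior is 0.072000/0.080800 ≈ 0.891.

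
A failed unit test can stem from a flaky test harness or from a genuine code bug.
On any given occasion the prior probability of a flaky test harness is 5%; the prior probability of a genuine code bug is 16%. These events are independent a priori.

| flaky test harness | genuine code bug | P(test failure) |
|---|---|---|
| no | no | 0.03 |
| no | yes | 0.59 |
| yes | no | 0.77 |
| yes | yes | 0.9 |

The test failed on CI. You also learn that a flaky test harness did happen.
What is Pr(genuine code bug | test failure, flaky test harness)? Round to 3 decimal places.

Pr(genuine code bug | test failure, flaky test harness) ≈ 0.182

Sum P(test failure|·) weighted by the priors over both values of genuine code bug:
  P(test failure | flaky test harness) = 0.77·0.84 + 0.9·0.16
        = 0.646800 + 0.144000 = 0.790800
Configurations with genuine code bug contribute 0.144000, so
  P(genuine code bug | test failure, flaky test harness) = 0.144000 / 0.790800 ≈ 0.182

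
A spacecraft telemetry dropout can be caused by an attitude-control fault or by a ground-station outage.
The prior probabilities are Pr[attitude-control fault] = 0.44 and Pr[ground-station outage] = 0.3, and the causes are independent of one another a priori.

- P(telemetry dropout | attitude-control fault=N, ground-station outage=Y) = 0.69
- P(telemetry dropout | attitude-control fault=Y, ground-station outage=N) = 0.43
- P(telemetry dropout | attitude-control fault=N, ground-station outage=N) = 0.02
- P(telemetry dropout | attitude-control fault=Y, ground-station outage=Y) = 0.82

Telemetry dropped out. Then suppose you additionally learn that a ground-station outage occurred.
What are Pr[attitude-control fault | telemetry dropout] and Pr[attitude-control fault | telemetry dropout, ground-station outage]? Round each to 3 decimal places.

Pr[attitude-control fault | telemetry dropout] ≈ 0.660; Pr[attitude-control fault | telemetry dropout, ground-station outage] ≈ 0.483

P(telemetry dropout) = 0.02*0.56*0.7 + 0.69*0.56*0.3 + 0.43*0.44*0.7 + 0.82*0.44*0.3 = 0.007840 + 0.115920 + 0.132440 + 0.108240 = 0.364440
Of this, 0.240680 comes from 0.132440 + 0.108240 (the attitude-control fault=true cases).
P(attitude-control fault | telemetry dropout) = 0.240680 / 0.364440 ≈ 0.660

Now also conditioning on ground-station outage=true:
Enumerate both values of attitude-control fault and weight by the priors:
  P(telemetry dropout | ground-station outage) = 0.69·0.56 + 0.82·0.44
        = 0.386400 + 0.360800 = 0.747200
Configurations with attitude-control fault contribute 0.360800, so
  P(attitude-control fault | telemetry dropout, ground-station outage) = 0.360800 / 0.747200 ≈ 0.483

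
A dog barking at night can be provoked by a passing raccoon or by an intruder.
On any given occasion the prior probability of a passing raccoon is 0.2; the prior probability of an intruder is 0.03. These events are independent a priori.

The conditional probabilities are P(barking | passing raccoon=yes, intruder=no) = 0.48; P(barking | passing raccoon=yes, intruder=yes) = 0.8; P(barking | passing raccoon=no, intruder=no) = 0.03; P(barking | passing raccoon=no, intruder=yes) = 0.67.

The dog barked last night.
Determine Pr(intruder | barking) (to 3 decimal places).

Pr(intruder | barking) ≈ 0.152

P(barking) = 0.03·0.8·0.97 + 0.67·0.8·0.03 + 0.48·0.2·0.97 + 0.8·0.2·0.03 = 0.023280 + 0.016080 + 0.093120 + 0.004800 = 0.137280
The intruder-present share is 0.016080 + 0.004800 = 0.020880.
P(intruder | barking) = 0.020880 / 0.137280 ≈ 0.152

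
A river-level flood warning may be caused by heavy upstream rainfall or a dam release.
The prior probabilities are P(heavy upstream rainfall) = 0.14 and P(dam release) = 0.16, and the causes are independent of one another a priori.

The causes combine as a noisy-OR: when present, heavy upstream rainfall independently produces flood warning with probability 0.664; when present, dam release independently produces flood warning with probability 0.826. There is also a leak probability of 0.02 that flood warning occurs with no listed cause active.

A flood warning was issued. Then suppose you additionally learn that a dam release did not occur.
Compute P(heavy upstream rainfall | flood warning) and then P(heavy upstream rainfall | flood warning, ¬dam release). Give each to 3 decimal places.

Under noisy-OR, P(flood warning | causes) = 1 − (1−0.02)·∏(1−qᵢ) over the active causes.
For the numerator, keep only heavy upstream rainfall=true terms: 0.078877 + 0.021117 = 0.099994
The normalizing constant is 0.02×0.86×0.84 + 0.82948×0.86×0.16 + 0.67072×0.14×0.84 + 0.942705×0.14×0.16 = 0.228578
P(heavy upstream rainfall | flood warning) = 0.099994/0.228578 ≈ 0.437

With the extra evidence:
P(flood warning | ¬dam release) = 0.02·0.86 + 0.67072·0.14 = 0.017200 + 0.093901 = 0.111101
Of this, 0.093901 comes from 0.67072·0.14 (the heavy upstream rainfall=true cases).
Hence the posterior is 0.093901/0.111101 ≈ 0.845.
Ruling out dam release raises the posterior on heavy upstream rainfall — the flip side of explaining away.

P(heavy upstream rainfall | flood warning) ≈ 0.437; P(heavy upstream rainfall | flood warning, ¬dam release) ≈ 0.845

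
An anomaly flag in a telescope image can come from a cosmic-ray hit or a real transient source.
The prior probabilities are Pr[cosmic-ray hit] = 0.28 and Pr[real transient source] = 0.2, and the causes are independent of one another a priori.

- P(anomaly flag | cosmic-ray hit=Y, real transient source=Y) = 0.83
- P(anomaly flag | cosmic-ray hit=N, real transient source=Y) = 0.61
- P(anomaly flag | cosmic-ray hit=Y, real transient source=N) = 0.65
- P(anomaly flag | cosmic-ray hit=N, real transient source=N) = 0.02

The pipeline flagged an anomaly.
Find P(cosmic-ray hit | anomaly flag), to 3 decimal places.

P(cosmic-ray hit | anomaly flag) ≈ 0.659

By total probability over the 4 (cosmic-ray hit, real transient source) configurations:
  P(anomaly flag) = 0.02*0.72*0.8 + 0.61*0.72*0.2 + 0.65*0.28*0.8 + 0.83*0.28*0.2
        = 0.011520 + 0.087840 + 0.145600 + 0.046480 = 0.291440
Keeping only the cosmic-ray hit-present terms gives 0.192080, so
  P(cosmic-ray hit | anomaly flag) = 0.192080 / 0.291440 ≈ 0.659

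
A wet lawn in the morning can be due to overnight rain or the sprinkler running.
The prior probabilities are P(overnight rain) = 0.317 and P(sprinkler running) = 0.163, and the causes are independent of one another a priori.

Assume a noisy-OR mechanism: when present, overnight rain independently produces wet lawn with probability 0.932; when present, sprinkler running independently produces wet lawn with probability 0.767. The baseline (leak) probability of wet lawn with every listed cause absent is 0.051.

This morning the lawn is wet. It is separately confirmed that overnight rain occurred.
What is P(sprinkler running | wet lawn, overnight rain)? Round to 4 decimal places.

P(sprinkler running | wet lawn, overnight rain) ≈ 0.1702

Under noisy-OR, P(wet lawn | causes) = 1 − (1−0.051)·∏(1−qᵢ) over the active causes.
Weight on sprinkler running=true, given the evidence: 0.984964×0.163 = 0.160549
Denominator P(wet lawn | overnight rain): 0.935468×0.837 + 0.984964×0.163 = 0.943536
P(sprinkler running | wet lawn, overnight rain) = 0.160549/0.943536 ≈ 0.1702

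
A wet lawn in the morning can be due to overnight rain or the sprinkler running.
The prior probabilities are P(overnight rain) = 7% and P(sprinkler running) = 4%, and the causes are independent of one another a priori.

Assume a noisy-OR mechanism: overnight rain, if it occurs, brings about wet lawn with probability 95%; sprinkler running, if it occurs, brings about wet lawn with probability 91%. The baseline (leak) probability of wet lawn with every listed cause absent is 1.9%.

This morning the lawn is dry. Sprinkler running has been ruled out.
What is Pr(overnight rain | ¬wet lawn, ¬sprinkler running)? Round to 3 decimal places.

Under noisy-OR, P(wet lawn | causes) = 1 − (1−0.019)·∏(1−qᵢ) over the active causes.
P(¬wet lawn | ¬sprinkler running) = 0.981·0.93 + 0.04905·0.07 = 0.912330 + 0.003434 = 0.915764
Restricting to configurations with overnight rain present: 0.04905·0.07 = 0.003434.
P(overnight rain | ¬wet lawn, ¬sprinkler running) = 0.003434 / 0.915764 ≈ 0.004

Pr(overnight rain | ¬wet lawn, ¬sprinkler running) ≈ 0.004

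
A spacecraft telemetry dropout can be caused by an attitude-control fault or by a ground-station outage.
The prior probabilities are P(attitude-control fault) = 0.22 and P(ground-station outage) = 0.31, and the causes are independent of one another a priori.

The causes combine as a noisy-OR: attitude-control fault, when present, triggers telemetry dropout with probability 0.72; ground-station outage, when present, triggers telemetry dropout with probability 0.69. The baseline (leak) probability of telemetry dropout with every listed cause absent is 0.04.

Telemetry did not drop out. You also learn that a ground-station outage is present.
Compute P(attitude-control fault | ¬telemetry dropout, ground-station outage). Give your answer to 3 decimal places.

Under noisy-OR, P(telemetry dropout | causes) = 1 − (1−0.04)·∏(1−qᵢ) over the active causes.
For the numerator, keep only attitude-control fault=true terms: 0.083328*0.22 = 0.018332
Denominator P(¬telemetry dropout | ground-station outage): 0.2976*0.78 + 0.083328*0.22 = 0.250460
P(attitude-control fault | ¬telemetry dropout, ground-station outage) = 0.018332/0.250460 ≈ 0.073

P(attitude-control fault | ¬telemetry dropout, ground-station outage) ≈ 0.073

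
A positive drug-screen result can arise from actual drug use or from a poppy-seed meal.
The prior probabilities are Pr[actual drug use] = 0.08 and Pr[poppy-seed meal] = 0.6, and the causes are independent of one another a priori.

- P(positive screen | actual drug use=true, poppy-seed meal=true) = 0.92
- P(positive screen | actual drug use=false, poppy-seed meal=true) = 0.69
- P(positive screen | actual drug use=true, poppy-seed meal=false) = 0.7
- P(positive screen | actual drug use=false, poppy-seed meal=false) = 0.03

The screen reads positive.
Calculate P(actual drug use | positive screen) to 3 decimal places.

Numerator (weight on configurations with actual drug use): 0.022400 + 0.044160 = 0.066560
Normalizer over all consistent configurations: 0.03×0.92×0.4 + 0.69×0.92×0.6 + 0.7×0.08×0.4 + 0.92×0.08×0.6 = 0.458480
Posterior = 0.066560 / 0.458480 ≈ 0.145

P(actual drug use | positive screen) ≈ 0.145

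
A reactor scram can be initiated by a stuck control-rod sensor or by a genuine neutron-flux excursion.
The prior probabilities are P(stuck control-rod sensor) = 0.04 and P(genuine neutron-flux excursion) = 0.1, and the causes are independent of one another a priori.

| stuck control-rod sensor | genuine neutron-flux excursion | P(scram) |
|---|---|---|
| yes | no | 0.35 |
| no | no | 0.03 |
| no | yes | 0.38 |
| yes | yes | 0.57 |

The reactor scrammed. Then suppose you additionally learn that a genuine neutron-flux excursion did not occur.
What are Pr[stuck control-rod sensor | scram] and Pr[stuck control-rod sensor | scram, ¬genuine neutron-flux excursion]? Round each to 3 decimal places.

P(scram) = 0.03·0.96·0.9 + 0.38·0.96·0.1 + 0.35·0.04·0.9 + 0.57·0.04·0.1 = 0.025920 + 0.036480 + 0.012600 + 0.002280 = 0.077280
Of this, 0.014880 comes from 0.012600 + 0.002280 (the stuck control-rod sensor=true cases).
Hence the posterior is 0.014880/0.077280 ≈ 0.193.

Now condition on the additional information:
By total probability over both values of stuck control-rod sensor:
  P(scram | ¬genuine neutron-flux excursion) = 0.03*0.96 + 0.35*0.04
        = 0.028800 + 0.014000 = 0.042800
The terms with stuck control-rod sensor present sum to 0.014000, so
  P(stuck control-rod sensor | scram, ¬genuine neutron-flux excursion) = 0.014000 / 0.042800 ≈ 0.327
Ruling out genuine neutron-flux excursion raises the posterior on stuck control-rod sensor — the flip side of explaining away.

Pr[stuck control-rod sensor | scram] ≈ 0.193; Pr[stuck control-rod sensor | scram, ¬genuine neutron-flux excursion] ≈ 0.327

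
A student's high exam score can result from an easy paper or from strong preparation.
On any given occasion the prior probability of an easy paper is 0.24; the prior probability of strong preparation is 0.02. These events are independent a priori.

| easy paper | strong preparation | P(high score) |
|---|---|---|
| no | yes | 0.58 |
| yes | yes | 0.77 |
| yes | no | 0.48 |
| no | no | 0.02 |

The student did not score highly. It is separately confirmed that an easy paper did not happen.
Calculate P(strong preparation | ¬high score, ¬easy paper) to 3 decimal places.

For the numerator, keep only strong preparation=true terms: 0.42*0.02 = 0.008400
The normalizing constant is 0.98*0.98 + 0.42*0.02 = 0.968800
Posterior = 0.008400 / 0.968800 ≈ 0.009

P(strong preparation | ¬high score, ¬easy paper) ≈ 0.009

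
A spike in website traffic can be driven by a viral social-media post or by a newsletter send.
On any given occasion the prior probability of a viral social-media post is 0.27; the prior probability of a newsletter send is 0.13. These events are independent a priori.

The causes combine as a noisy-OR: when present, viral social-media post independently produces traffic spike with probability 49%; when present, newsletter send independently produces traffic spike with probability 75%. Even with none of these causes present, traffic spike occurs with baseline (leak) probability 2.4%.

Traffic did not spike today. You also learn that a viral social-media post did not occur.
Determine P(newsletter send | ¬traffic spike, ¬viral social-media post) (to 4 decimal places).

P(newsletter send | ¬traffic spike, ¬viral social-media post) ≈ 0.0360

Under noisy-OR, P(traffic spike | causes) = 1 − (1−0.024)·∏(1−qᵢ) over the active causes.
Enumerate both values of newsletter send and weight by the priors:
  P(¬traffic spike | ¬viral social-media post) = 0.976*0.87 + 0.244*0.13
        = 0.849120 + 0.031720 = 0.880840
The terms with newsletter send present sum to 0.031720, so
  P(newsletter send | ¬traffic spike, ¬viral social-media post) = 0.031720 / 0.880840 ≈ 0.0360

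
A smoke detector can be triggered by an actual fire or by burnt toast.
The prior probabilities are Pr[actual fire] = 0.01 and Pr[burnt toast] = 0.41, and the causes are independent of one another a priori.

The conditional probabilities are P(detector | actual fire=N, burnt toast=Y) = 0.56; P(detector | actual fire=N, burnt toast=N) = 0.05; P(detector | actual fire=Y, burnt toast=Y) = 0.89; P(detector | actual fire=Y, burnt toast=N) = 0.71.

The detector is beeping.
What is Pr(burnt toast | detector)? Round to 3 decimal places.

Pr(burnt toast | detector) ≈ 0.874

P(detector) = 0.05*0.99*0.59 + 0.56*0.99*0.41 + 0.71*0.01*0.59 + 0.89*0.01*0.41 = 0.029205 + 0.227304 + 0.004189 + 0.003649 = 0.264347
Restricting to configurations with burnt toast present: 0.227304 + 0.003649 = 0.230953.
P(burnt toast | detector) = 0.230953 / 0.264347 ≈ 0.874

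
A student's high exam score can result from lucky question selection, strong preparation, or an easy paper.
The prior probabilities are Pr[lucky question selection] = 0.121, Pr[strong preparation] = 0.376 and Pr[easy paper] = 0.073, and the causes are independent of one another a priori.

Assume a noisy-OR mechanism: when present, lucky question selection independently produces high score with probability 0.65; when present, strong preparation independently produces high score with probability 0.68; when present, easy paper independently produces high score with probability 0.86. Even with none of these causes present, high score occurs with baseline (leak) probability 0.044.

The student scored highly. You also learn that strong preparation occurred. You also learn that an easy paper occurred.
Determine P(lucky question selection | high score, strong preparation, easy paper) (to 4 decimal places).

Under noisy-OR, P(high score | causes) = 1 − (1−0.044)·∏(1−qᵢ) over the active causes.
Numerator (weight on configurations with lucky question selection): 0.98501·0.121 = 0.119186
Normalizer over all consistent configurations: 0.957171·0.879 + 0.98501·0.121 = 0.960539
P(lucky question selection | high score, strong preparation, easy paper) = 0.119186/0.960539 ≈ 0.1241

P(lucky question selection | high score, strong preparation, easy paper) ≈ 0.1241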